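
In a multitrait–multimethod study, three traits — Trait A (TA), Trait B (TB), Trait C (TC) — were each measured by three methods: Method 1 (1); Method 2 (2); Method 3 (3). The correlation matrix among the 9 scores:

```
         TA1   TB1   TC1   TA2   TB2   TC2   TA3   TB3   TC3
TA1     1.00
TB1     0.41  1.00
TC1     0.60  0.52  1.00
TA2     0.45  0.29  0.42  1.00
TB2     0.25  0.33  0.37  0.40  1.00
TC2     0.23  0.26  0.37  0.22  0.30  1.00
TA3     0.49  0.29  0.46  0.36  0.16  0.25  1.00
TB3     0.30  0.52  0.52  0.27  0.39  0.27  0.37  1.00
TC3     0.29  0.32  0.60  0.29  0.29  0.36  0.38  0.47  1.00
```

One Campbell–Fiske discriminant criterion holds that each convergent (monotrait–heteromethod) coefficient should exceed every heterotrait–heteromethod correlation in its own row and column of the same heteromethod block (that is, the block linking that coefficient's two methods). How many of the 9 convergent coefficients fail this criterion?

3

Each convergent coefficient versus the relevant comparison correlations:
TA (methods 1·2): 0.45 vs {0.25, 0.29, 0.23, 0.42} → pass.
TA (methods 1·3): 0.49 vs {0.30, 0.29, 0.29, 0.46} → pass.
TA (methods 2·3): 0.36 vs {0.27, 0.16, 0.29, 0.25} → pass.
TB (methods 1·2): 0.33 vs {0.29, 0.25, 0.26, 0.37} → fail.
TB (methods 1·3): 0.52 vs {0.29, 0.30, 0.32, 0.52} → fail.
TB (methods 2·3): 0.39 vs {0.16, 0.27, 0.29, 0.27} → pass.
TC (methods 1·2): 0.37 vs {0.42, 0.23, 0.37, 0.26} → fail.
TC (methods 1·3): 0.60 vs {0.46, 0.29, 0.52, 0.32} → pass.
TC (methods 2·3): 0.36 vs {0.25, 0.29, 0.27, 0.29} → pass.
3 of 9 fail.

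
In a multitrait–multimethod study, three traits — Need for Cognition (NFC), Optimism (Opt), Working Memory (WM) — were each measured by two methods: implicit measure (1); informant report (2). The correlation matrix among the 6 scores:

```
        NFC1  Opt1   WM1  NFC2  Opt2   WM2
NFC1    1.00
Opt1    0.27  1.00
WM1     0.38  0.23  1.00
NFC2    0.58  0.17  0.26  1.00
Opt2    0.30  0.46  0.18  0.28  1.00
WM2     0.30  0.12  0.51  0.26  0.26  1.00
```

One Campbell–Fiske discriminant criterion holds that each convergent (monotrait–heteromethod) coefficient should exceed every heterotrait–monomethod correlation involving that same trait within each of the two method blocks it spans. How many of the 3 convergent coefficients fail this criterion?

0

Checking each validity diagonal entry against its comparison values:
NFC (methods 1·2): 0.58 vs {0.27, 0.28, 0.38, 0.26} → pass.
Opt (methods 1·2): 0.46 vs {0.27, 0.28, 0.23, 0.26} → pass.
WM (methods 1·2): 0.51 vs {0.38, 0.26, 0.23, 0.26} → pass.
0 of 3 fail.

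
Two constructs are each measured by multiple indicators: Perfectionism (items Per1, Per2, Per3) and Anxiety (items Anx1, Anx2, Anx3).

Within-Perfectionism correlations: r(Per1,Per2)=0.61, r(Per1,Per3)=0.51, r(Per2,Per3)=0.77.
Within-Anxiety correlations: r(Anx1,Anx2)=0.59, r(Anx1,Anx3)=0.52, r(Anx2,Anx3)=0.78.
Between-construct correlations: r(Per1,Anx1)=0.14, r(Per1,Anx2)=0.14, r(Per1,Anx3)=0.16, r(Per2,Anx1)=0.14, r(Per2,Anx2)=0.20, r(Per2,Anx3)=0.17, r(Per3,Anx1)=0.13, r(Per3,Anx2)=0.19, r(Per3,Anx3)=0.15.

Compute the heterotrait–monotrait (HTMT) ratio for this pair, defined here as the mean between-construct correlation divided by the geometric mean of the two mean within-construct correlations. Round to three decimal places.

Mean between = 1.42/9 = 0.1578.
Mean within-Per = 1.89/3 = 0.6300; mean within-Anx = 1.89/3 = 0.6300.
Geometric mean = √(0.6300 × 0.6300) = 0.6300.
HTMT = 0.1578 / 0.6300 = 0.250.

0.250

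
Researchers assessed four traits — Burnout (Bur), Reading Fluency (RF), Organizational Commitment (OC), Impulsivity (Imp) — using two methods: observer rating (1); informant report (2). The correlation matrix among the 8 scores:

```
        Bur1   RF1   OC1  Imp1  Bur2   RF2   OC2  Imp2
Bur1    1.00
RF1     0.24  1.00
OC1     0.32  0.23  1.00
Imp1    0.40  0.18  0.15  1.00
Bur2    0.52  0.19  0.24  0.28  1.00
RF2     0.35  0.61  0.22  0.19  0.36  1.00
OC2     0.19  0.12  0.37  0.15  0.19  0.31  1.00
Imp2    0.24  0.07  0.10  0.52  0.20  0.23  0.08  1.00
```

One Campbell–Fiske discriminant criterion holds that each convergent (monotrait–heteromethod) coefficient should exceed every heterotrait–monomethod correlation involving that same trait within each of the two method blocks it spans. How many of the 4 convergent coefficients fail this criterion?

Each convergent coefficient versus the relevant comparison correlations:
Bur (methods 1·2): 0.52 vs {0.24, 0.36, 0.32, 0.19, 0.40, 0.20} → pass.
RF (methods 1·2): 0.61 vs {0.24, 0.36, 0.23, 0.31, 0.18, 0.23} → pass.
OC (methods 1·2): 0.37 vs {0.32, 0.19, 0.23, 0.31, 0.15, 0.08} → pass.
Imp (methods 1·2): 0.52 vs {0.40, 0.20, 0.18, 0.23, 0.15, 0.08} → pass.
0 of 4 fail.

0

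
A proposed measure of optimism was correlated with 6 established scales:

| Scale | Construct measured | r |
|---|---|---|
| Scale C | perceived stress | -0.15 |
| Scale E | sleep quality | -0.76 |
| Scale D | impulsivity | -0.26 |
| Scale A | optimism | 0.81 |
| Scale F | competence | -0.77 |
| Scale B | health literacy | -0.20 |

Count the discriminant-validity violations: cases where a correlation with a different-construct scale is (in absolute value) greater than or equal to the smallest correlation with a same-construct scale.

Convergent (same construct = optimism): Scale A.
Smallest convergent = 0.81. Discriminant |r|: 0.15, 0.76, 0.26, 0.77, 0.20; count ≥ 0.81 → 0.

0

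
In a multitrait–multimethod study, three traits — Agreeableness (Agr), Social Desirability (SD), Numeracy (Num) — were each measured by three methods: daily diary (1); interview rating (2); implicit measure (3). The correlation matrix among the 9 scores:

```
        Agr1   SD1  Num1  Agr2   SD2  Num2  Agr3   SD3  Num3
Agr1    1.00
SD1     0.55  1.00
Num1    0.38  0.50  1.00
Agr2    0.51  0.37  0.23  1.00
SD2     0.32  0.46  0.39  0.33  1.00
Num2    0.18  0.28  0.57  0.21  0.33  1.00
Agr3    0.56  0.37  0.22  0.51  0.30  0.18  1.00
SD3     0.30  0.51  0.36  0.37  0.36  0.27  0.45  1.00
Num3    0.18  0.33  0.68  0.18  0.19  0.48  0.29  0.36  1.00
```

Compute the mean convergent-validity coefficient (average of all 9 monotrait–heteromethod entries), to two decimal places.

0.52

Convergent values: 0.51, 0.56, 0.51, 0.46, 0.51, 0.36, 0.57, 0.68, 0.48; mean = 4.64/9 = 0.52.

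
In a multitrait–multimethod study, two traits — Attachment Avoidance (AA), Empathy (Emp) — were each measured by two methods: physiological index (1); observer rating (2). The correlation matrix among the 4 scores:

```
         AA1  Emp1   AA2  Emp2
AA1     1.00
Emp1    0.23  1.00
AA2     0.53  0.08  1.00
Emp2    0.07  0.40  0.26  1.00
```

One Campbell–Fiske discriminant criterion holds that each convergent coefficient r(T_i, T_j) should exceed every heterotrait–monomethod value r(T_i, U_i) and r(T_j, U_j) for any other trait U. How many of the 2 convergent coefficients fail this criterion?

0

Each convergent coefficient versus the relevant comparison correlations:
AA (methods 1·2): 0.53 vs {0.23, 0.26} → pass.
Emp (methods 1·2): 0.40 vs {0.23, 0.26} → pass.
0 of 2 fail.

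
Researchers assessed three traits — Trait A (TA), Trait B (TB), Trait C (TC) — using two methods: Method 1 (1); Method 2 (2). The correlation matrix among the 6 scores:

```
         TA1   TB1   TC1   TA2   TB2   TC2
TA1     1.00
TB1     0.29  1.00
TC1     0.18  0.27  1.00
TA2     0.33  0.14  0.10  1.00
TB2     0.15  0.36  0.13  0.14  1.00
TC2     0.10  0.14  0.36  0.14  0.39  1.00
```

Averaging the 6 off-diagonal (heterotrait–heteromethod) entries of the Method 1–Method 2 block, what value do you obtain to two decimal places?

HTHM values (method 1 × method 2): 0.15, 0.10, 0.14, 0.14, 0.10, 0.13; mean = 0.76/6 = 0.13.

0.13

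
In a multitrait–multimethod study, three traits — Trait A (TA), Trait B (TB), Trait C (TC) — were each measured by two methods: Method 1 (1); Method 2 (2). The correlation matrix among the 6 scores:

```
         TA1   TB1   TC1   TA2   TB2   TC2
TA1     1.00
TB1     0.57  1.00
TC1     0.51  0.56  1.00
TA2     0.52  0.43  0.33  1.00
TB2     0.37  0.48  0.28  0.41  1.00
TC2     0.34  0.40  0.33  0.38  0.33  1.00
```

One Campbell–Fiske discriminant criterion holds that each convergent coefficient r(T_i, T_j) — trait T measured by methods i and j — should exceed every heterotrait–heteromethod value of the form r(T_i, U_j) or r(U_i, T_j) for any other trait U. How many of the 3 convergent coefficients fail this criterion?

Convergent coefficients and their comparison sets:
TA (methods 1·2): 0.52 vs {0.37, 0.43, 0.34, 0.33} → pass.
TB (methods 1·2): 0.48 vs {0.43, 0.37, 0.40, 0.28} → pass.
TC (methods 1·2): 0.33 vs {0.33, 0.34, 0.28, 0.40} → fail.
1 of 3 fail.

1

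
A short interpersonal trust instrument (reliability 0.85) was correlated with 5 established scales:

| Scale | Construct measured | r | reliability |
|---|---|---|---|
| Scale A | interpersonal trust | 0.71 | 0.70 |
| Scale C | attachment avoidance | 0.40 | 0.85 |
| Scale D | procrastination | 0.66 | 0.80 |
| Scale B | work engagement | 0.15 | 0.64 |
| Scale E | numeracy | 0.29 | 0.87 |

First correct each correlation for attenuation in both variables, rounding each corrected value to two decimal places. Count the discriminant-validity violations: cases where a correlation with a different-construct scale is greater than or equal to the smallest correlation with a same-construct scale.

Disattenuated r (r / √(r_scale · r_new)):
  Scale A (conv): 0.71 / √(0.70·0.85) = 0.92
  Scale C (disc): 0.40 / √(0.85·0.85) = 0.47
  Scale D (disc): 0.66 / √(0.80·0.85) = 0.80
  Scale B (disc): 0.15 / √(0.64·0.85) = 0.20
  Scale E (disc): 0.29 / √(0.87·0.85) = 0.34
Smallest convergent = 0.92. Discriminant values: 0.47, 0.80, 0.20, 0.34; count ≥ 0.92 → 0.

0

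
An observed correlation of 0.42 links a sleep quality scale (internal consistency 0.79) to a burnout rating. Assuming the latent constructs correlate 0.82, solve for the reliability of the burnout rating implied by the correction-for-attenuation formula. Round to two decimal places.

r_true = r_obs / √(r_xx · r_yy) ⇒ 0.82 = 0.42 / √(0.79 · r_yy).
√(0.79 · r_yy) = 0.42 / 0.82 = 0.5122; 0.79 · r_yy = 0.2623; r_yy = 0.2623 / 0.79 ≈ 0.33.

0.33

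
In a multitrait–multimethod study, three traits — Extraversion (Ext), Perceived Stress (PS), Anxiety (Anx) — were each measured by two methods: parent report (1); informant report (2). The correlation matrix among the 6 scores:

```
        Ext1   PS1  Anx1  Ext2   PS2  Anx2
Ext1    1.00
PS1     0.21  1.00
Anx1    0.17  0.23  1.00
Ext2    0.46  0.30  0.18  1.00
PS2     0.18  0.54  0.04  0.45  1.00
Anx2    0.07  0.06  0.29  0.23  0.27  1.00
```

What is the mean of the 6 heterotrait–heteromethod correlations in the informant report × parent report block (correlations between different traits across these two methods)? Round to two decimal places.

0.14

HTHM values (method 2 × method 1): 0.30, 0.18, 0.18, 0.04, 0.07, 0.06; mean = 0.83/6 = 0.14.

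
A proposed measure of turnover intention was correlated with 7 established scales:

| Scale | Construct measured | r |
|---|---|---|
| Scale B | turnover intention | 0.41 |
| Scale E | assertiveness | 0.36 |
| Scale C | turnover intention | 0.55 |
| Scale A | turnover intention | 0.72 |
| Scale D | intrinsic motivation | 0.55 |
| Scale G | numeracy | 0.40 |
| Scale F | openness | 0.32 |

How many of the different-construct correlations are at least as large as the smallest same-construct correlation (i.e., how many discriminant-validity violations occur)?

1

Convergent (same construct = turnover intention): Scale B, Scale C, Scale A.
Smallest convergent = 0.41. Discriminant values: 0.36, 0.55, 0.40, 0.32; count ≥ 0.41 → 1.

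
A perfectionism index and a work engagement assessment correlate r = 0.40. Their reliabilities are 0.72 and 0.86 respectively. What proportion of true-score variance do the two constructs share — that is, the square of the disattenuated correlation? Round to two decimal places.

0.26

Disattenuated r = 0.40 / √(0.72 × 0.86) = 0.40 / 0.7869 = 0.5083.
Shared true-score variance = 0.5083² = 0.2584 ≈ 0.26.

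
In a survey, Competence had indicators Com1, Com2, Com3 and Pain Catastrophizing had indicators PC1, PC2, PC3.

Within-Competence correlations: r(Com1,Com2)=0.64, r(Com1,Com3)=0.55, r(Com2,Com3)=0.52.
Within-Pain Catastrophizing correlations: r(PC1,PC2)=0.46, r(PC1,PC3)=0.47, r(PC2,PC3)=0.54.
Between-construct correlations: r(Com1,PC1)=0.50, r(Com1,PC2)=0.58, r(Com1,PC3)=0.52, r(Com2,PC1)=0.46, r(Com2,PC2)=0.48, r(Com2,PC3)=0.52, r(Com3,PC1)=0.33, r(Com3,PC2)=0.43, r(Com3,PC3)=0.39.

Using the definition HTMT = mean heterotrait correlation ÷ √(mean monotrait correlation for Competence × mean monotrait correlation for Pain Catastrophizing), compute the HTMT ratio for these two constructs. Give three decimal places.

Between-construct mean = 4.21/9 = 0.4678.
Mean within-Com = 1.71/3 = 0.5700; mean within-PC = 1.47/3 = 0.4900.
Geometric mean = √(0.5700 × 0.4900) = 0.5285.
HTMT = 0.4678 / 0.5285 = 0.885.

0.885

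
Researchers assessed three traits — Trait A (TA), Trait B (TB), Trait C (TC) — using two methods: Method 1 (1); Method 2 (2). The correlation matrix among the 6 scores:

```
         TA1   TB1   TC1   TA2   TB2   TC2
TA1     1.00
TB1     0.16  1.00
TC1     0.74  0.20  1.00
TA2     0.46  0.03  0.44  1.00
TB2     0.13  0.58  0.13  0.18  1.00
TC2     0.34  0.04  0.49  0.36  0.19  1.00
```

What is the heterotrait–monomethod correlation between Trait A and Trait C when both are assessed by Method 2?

0.36

Different traits, same method: r(TA2, TC2) = 0.36.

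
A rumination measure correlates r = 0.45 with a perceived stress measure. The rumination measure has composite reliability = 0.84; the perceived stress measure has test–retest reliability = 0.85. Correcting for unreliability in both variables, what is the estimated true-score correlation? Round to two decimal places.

0.53

r_true = r_obs / √(r_xx · r_yy) = 0.45 / √(0.84 × 0.85) = 0.45 / √0.7140 = 0.45 / 0.8450 ≈ 0.53.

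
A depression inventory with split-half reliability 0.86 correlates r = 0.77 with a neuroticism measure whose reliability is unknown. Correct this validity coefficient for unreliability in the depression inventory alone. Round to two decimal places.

0.83

Single correction: r_c = r_obs / √r_xx = 0.77 / √0.86 = 0.77 / 0.9274 ≈ 0.83.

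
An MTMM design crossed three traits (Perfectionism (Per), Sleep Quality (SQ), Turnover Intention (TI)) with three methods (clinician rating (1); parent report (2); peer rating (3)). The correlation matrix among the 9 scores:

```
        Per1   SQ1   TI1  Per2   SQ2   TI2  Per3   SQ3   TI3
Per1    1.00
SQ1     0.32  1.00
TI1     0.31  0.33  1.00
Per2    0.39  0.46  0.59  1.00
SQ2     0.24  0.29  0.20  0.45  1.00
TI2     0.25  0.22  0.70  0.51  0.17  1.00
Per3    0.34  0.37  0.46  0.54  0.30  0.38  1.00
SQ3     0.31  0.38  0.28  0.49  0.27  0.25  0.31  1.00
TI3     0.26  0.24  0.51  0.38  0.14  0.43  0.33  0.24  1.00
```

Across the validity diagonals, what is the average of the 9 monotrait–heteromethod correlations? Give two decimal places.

0.43

Convergent values: 0.39, 0.34, 0.54, 0.29, 0.38, 0.27, 0.70, 0.51, 0.43; mean = 3.85/9 = 0.43.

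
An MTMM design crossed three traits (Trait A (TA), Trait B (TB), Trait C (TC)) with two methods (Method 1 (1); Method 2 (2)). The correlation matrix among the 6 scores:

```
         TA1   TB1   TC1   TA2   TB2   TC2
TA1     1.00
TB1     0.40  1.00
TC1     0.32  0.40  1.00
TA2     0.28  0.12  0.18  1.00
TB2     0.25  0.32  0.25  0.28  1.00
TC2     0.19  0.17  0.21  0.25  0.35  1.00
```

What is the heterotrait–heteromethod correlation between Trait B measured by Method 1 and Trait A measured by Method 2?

Different traits and methods: r(TB1, TA2) = 0.12.

0.12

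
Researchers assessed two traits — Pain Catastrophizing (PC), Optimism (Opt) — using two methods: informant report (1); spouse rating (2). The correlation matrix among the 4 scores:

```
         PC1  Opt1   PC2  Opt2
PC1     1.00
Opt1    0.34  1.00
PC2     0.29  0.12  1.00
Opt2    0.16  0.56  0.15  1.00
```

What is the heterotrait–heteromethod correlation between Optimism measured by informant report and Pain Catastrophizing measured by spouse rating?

0.12

Different traits and methods: r(Opt1, PC2) = 0.12.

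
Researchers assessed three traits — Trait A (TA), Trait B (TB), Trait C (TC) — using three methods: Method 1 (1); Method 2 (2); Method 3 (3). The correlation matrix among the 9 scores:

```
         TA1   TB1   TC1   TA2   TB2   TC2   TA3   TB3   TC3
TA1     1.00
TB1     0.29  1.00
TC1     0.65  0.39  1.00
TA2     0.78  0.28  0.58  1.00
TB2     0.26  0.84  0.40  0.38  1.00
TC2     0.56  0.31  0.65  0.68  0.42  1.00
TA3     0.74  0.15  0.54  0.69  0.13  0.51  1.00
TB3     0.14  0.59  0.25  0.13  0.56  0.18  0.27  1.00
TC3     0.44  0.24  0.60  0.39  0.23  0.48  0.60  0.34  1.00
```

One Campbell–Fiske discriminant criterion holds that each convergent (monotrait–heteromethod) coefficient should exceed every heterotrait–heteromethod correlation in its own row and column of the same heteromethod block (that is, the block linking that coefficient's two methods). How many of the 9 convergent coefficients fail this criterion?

Convergent coefficients and their comparison sets:
TA (methods 1·2): 0.78 vs {0.26, 0.28, 0.56, 0.58} → pass.
TA (methods 1·3): 0.74 vs {0.14, 0.15, 0.44, 0.54} → pass.
TA (methods 2·3): 0.69 vs {0.13, 0.13, 0.39, 0.51} → pass.
TB (methods 1·2): 0.84 vs {0.28, 0.26, 0.31, 0.40} → pass.
TB (methods 1·3): 0.59 vs {0.15, 0.14, 0.24, 0.25} → pass.
TB (methods 2·3): 0.56 vs {0.13, 0.13, 0.23, 0.18} → pass.
TC (methods 1·2): 0.65 vs {0.58, 0.56, 0.40, 0.31} → pass.
TC (methods 1·3): 0.60 vs {0.54, 0.44, 0.25, 0.24} → pass.
TC (methods 2·3): 0.48 vs {0.51, 0.39, 0.18, 0.23} → fail.
1 of 9 fail.

1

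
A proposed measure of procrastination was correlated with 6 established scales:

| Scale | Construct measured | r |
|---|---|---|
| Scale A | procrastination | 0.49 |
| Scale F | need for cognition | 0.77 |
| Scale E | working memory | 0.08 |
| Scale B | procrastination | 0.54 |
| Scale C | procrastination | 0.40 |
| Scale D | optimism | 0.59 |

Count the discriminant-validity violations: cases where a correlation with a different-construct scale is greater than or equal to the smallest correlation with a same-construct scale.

2

Convergent (same construct = procrastination): Scale A, Scale B, Scale C.
Smallest convergent = 0.40. Discriminant values: 0.77, 0.08, 0.59; count ≥ 0.40 → 2.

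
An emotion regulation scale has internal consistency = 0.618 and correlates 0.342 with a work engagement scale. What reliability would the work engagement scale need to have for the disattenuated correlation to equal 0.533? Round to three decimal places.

0.666

r_true = r_obs / √(r_xx · r_yy) ⇒ 0.533 = 0.342 / √(0.618 · r_yy).
√(0.618 · r_yy) = 0.342 / 0.533 = 0.6417; 0.618 · r_yy = 0.4118; r_yy = 0.4118 / 0.618 ≈ 0.666.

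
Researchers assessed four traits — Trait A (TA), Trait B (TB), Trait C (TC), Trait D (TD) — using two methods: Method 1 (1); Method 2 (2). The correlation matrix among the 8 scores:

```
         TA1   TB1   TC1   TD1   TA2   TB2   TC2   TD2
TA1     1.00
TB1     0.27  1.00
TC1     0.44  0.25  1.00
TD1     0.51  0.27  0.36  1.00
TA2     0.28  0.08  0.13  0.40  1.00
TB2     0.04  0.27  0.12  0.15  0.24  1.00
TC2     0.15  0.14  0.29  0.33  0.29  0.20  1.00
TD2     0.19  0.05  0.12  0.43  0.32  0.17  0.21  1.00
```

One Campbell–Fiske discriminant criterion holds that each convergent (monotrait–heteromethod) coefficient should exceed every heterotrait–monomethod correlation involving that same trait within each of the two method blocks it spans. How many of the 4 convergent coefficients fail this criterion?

Convergent coefficients and their comparison sets:
TA (methods 1·2): 0.28 vs {0.27, 0.24, 0.44, 0.29, 0.51, 0.32} → fail.
TB (methods 1·2): 0.27 vs {0.27, 0.24, 0.25, 0.20, 0.27, 0.17} → fail.
TC (methods 1·2): 0.29 vs {0.44, 0.29, 0.25, 0.20, 0.36, 0.21} → fail.
TD (methods 1·2): 0.43 vs {0.51, 0.32, 0.27, 0.17, 0.36, 0.21} → fail.
4 of 4 fail.

4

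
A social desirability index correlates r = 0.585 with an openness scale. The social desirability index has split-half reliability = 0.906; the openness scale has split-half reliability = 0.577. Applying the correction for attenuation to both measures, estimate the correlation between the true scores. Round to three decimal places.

r_true = r_obs / √(r_xx · r_yy) = 0.585 / √(0.906 × 0.577) = 0.585 / √0.522762 = 0.585 / 0.7230 ≈ 0.809.

0.809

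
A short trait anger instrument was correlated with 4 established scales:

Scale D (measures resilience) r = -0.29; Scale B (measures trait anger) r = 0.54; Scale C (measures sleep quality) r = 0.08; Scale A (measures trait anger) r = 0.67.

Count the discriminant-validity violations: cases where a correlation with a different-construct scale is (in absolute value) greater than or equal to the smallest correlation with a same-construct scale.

Convergent (same construct = trait anger): Scale B, Scale A.
Smallest convergent = 0.54. Discriminant |r|: 0.29, 0.08; count ≥ 0.54 → 0.

0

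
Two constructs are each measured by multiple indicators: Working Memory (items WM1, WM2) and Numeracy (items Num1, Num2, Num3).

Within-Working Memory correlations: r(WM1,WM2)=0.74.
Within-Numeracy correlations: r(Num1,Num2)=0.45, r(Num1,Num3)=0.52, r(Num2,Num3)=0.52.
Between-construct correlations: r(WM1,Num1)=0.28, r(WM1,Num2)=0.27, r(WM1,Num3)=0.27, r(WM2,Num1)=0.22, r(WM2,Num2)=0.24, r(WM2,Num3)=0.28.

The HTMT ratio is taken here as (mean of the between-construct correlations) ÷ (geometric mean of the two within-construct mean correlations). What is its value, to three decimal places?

0.429

Mean heterotrait r = 1.56/6 = 0.2600.
Mean within-WM = 0.74/1 = 0.7400; mean within-Num = 1.49/3 = 0.4967.
Geometric mean = √(0.7400 × 0.4967) = 0.6063.
HTMT = 0.2600 / 0.6063 = 0.429.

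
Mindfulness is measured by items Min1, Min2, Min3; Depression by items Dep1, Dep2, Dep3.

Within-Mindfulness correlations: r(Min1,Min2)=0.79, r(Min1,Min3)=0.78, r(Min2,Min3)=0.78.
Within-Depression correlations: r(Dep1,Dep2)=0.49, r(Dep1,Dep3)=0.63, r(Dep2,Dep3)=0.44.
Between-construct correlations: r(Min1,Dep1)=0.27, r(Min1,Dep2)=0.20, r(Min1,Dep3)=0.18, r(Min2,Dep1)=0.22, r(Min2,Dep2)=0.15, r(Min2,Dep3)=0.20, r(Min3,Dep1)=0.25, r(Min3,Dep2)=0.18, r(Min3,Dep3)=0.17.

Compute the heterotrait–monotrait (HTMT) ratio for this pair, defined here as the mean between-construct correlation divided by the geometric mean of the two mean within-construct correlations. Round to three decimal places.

0.317

Mean heterotrait r = 1.82/9 = 0.2022.
Mean within-Min = 2.35/3 = 0.7833; mean within-Dep = 1.56/3 = 0.5200.
Geometric mean = √(0.7833 × 0.5200) = 0.6382.
HTMT = 0.2022 / 0.6382 = 0.317.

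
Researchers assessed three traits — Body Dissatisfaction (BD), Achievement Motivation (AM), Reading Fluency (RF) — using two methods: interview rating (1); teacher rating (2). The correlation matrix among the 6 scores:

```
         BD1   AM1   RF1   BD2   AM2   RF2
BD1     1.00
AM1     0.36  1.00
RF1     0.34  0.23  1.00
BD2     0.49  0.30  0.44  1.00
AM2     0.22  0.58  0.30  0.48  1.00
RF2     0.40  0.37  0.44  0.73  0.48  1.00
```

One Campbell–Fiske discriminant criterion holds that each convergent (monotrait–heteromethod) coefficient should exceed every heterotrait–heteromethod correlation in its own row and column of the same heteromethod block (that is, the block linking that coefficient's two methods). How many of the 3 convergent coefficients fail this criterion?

1

Checking each validity diagonal entry against its comparison values:
BD (methods 1·2): 0.49 vs {0.22, 0.30, 0.40, 0.44} → pass.
AM (methods 1·2): 0.58 vs {0.30, 0.22, 0.37, 0.30} → pass.
RF (methods 1·2): 0.44 vs {0.44, 0.40, 0.30, 0.37} → fail.
1 of 3 fail.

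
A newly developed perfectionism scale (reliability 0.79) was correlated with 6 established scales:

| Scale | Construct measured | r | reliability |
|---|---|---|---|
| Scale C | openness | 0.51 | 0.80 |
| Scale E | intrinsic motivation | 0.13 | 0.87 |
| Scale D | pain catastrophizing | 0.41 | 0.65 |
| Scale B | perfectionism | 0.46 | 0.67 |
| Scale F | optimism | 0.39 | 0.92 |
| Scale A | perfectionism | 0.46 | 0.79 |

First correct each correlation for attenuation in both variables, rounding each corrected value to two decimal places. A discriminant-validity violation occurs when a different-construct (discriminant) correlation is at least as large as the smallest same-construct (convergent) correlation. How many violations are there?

Disattenuated r (r / √(r_scale · r_new)):
  Scale C (disc): 0.51 / √(0.80·0.79) = 0.64
  Scale E (disc): 0.13 / √(0.87·0.79) = 0.16
  Scale D (disc): 0.41 / √(0.65·0.79) = 0.57
  Scale B (conv): 0.46 / √(0.67·0.79) = 0.63
  Scale F (disc): 0.39 / √(0.92·0.79) = 0.46
  Scale A (conv): 0.46 / √(0.79·0.79) = 0.58
Smallest convergent = 0.58. Discriminant values: 0.64, 0.16, 0.57, 0.46; count ≥ 0.58 → 1.

1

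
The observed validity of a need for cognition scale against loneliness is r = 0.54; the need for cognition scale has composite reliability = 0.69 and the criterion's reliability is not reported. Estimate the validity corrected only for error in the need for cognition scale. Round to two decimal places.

Single correction: r_c = r_obs / √r_xx = 0.54 / √0.69 = 0.54 / 0.8307 ≈ 0.65.

0.65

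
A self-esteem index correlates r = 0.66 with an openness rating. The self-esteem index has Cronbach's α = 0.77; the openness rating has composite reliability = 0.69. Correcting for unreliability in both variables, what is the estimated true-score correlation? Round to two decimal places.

0.91

r_true = r_obs / √(r_xx · r_yy) = 0.66 / √(0.77 × 0.69) = 0.66 / √0.5313 = 0.66 / 0.7289 ≈ 0.91.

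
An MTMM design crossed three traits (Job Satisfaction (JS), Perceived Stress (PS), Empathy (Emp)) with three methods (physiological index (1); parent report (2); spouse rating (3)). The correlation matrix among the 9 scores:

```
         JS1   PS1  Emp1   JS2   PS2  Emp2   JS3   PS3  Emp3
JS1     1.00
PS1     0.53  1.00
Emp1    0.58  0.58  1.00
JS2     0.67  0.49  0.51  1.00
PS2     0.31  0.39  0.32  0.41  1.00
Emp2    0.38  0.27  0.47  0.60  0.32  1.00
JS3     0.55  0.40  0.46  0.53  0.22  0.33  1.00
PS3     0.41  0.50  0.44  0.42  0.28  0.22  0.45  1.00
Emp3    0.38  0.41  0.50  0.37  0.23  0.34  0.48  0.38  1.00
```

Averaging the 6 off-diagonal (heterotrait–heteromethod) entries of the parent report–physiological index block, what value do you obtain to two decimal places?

HTHM values (method 2 × method 1): 0.49, 0.51, 0.31, 0.32, 0.38, 0.27; mean = 2.28/6 = 0.38.

0.38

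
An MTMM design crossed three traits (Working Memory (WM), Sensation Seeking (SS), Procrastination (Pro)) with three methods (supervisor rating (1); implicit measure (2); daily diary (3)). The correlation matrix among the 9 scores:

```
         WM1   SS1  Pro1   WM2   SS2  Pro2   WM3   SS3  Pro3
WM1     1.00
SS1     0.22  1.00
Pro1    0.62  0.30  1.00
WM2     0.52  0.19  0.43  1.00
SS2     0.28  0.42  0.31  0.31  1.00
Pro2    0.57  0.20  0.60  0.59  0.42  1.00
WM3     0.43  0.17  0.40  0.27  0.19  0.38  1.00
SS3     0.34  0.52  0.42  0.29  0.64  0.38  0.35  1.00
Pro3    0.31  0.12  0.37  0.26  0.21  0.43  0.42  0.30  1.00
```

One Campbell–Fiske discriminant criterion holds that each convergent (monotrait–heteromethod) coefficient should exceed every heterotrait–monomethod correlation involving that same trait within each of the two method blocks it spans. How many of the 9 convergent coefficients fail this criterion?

7

Each convergent coefficient versus the relevant comparison correlations:
WM (methods 1·2): 0.52 vs {0.22, 0.31, 0.62, 0.59} → fail.
WM (methods 1·3): 0.43 vs {0.22, 0.35, 0.62, 0.42} → fail.
WM (methods 2·3): 0.27 vs {0.31, 0.35, 0.59, 0.42} → fail.
SS (methods 1·2): 0.42 vs {0.22, 0.31, 0.30, 0.42} → fail.
SS (methods 1·3): 0.52 vs {0.22, 0.35, 0.30, 0.30} → pass.
SS (methods 2·3): 0.64 vs {0.31, 0.35, 0.42, 0.30} → pass.
Pro (methods 1·2): 0.60 vs {0.62, 0.59, 0.30, 0.42} → fail.
Pro (methods 1·3): 0.37 vs {0.62, 0.42, 0.30, 0.30} → fail.
Pro (methods 2·3): 0.43 vs {0.59, 0.42, 0.42, 0.30} → fail.
7 of 9 fail.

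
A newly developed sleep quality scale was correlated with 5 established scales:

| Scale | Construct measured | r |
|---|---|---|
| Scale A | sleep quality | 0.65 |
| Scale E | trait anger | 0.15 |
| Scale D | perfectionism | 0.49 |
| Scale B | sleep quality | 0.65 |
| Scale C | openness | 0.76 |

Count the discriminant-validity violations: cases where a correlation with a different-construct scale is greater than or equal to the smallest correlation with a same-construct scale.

Convergent (same construct = sleep quality): Scale A, Scale B.
Smallest convergent = 0.65. Discriminant values: 0.15, 0.49, 0.76; count ≥ 0.65 → 1.

1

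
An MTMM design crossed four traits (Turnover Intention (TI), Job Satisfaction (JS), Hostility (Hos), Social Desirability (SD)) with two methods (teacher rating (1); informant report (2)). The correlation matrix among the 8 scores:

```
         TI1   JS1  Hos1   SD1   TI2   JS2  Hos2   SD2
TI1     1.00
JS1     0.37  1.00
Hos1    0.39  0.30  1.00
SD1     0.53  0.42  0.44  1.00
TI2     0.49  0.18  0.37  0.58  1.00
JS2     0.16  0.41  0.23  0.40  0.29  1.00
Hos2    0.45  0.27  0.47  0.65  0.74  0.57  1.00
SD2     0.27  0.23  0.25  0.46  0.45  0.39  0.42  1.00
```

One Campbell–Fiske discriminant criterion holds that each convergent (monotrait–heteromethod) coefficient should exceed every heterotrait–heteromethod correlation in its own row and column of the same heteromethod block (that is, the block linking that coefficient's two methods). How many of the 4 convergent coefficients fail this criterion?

3

Convergent coefficients and their comparison sets:
TI (methods 1·2): 0.49 vs {0.16, 0.18, 0.45, 0.37, 0.27, 0.58} → fail.
JS (methods 1·2): 0.41 vs {0.18, 0.16, 0.27, 0.23, 0.23, 0.40} → pass.
Hos (methods 1·2): 0.47 vs {0.37, 0.45, 0.23, 0.27, 0.25, 0.65} → fail.
SD (methods 1·2): 0.46 vs {0.58, 0.27, 0.40, 0.23, 0.65, 0.25} → fail.
3 of 4 fail.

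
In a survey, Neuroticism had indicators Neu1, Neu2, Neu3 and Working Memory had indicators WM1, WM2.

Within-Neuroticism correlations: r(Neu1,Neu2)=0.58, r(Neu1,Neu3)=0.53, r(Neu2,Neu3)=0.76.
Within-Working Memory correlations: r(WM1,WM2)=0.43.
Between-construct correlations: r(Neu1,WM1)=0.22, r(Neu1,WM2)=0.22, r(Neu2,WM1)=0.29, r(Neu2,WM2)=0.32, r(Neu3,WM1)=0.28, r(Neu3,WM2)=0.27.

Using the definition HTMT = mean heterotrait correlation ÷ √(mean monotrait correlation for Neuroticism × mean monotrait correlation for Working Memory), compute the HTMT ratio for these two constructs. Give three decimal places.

Mean between = 1.60/6 = 0.2667.
Mean within-Neu = 1.87/3 = 0.6233; mean within-WM = 0.43/1 = 0.4300.
Geometric mean = √(0.6233 × 0.4300) = 0.5177.
HTMT = 0.2667 / 0.5177 = 0.515.

0.515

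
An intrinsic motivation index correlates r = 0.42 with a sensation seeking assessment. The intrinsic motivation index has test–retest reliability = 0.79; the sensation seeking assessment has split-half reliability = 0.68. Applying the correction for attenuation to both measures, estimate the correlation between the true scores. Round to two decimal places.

r_true = r_obs / √(r_xx · r_yy) = 0.42 / √(0.79 × 0.68) = 0.42 / √0.5372 = 0.42 / 0.7329 ≈ 0.57.

0.57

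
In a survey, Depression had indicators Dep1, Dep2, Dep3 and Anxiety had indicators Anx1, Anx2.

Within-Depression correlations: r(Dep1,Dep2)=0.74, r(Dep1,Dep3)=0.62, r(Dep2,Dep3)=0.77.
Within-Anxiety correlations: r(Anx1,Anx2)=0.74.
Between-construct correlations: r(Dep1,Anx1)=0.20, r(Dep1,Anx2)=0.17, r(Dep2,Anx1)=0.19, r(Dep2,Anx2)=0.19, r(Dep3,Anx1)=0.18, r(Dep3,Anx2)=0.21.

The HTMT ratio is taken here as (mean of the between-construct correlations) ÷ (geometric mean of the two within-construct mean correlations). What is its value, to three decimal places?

Mean between = 1.14/6 = 0.1900.
Mean within-Dep = 2.13/3 = 0.7100; mean within-Anx = 0.74/1 = 0.7400.
Geometric mean = √(0.7100 × 0.7400) = 0.7248.
HTMT = 0.1900 / 0.7248 = 0.262.

0.262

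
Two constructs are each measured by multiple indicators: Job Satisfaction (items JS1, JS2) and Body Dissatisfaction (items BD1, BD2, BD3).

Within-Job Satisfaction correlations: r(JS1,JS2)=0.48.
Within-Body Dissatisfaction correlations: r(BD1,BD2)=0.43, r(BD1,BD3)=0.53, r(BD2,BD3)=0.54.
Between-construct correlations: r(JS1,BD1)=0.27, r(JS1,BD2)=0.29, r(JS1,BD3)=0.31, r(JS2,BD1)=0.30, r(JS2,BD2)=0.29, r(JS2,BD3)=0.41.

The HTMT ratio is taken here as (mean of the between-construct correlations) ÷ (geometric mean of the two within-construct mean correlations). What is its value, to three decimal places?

Between-construct mean = 1.87/6 = 0.3117.
Mean within-JS = 0.48/1 = 0.4800; mean within-BD = 1.50/3 = 0.5000.
Geometric mean = √(0.4800 × 0.5000) = 0.4899.
HTMT = 0.3117 / 0.4899 = 0.636.

0.636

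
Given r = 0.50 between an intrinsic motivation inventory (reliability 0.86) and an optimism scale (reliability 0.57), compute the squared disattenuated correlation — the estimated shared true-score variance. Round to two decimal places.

Disattenuated r = 0.50 / √(0.86 × 0.57) = 0.50 / 0.7001 = 0.7142.
Shared true-score variance = 0.7142² = 0.5101 ≈ 0.51.

0.51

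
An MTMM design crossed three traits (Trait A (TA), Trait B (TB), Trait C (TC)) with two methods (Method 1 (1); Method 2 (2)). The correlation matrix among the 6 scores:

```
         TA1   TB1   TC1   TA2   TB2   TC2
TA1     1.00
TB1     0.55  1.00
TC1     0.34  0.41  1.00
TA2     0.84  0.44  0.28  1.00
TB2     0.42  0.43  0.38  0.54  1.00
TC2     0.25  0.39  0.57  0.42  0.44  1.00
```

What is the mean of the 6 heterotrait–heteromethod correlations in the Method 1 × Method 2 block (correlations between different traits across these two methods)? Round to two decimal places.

HTHM values (method 1 × method 2): 0.42, 0.25, 0.44, 0.39, 0.28, 0.38; mean = 2.16/6 = 0.36.

0.36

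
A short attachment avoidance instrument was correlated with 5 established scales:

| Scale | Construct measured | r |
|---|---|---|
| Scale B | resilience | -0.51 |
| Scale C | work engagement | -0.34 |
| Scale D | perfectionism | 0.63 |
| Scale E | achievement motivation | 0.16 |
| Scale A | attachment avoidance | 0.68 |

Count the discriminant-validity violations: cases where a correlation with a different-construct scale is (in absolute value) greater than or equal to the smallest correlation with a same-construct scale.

0

Convergent (same construct = attachment avoidance): Scale A.
Smallest convergent = 0.68. Discriminant |r|: 0.51, 0.34, 0.63, 0.16; count ≥ 0.68 → 0.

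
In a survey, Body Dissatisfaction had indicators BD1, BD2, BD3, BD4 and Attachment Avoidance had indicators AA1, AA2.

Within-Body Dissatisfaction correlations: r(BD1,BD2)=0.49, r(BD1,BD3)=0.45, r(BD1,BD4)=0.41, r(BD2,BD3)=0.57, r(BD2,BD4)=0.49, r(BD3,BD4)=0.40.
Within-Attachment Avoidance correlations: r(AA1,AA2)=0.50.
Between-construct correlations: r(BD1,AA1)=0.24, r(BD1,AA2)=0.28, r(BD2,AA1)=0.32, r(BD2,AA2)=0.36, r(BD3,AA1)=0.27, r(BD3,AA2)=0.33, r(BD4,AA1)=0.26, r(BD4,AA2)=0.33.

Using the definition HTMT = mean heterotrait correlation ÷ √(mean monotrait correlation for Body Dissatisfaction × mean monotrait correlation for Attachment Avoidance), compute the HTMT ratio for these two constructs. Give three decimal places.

0.617

Between-construct mean = 2.39/8 = 0.2988.
Mean within-BD = 2.81/6 = 0.4683; mean within-AA = 0.50/1 = 0.5000.
Geometric mean = √(0.4683 × 0.5000) = 0.4839.
HTMT = 0.2988 / 0.4839 = 0.617.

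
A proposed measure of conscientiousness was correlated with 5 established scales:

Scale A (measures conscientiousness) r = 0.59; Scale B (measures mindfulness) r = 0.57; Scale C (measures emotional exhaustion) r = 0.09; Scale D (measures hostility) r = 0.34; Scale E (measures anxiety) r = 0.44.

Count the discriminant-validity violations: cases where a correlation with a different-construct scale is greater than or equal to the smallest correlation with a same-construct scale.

Convergent (same construct = conscientiousness): Scale A.
Smallest convergent = 0.59. Discriminant values: 0.57, 0.09, 0.34, 0.44; count ≥ 0.59 → 0.

0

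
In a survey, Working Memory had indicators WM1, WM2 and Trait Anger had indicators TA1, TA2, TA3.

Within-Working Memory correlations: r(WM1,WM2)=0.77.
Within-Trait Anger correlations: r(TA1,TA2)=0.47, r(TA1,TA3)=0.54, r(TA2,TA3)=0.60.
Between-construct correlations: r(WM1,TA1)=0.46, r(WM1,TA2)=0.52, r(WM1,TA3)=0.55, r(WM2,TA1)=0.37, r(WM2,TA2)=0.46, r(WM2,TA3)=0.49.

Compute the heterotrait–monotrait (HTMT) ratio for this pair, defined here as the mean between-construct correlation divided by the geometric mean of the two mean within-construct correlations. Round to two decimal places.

Between-construct mean = 2.85/6 = 0.4750.
Mean within-WM = 0.77/1 = 0.7700; mean within-TA = 1.61/3 = 0.5367.
Geometric mean = √(0.7700 × 0.5367) = 0.6429.
HTMT = 0.4750 / 0.6429 = 0.74.

0.74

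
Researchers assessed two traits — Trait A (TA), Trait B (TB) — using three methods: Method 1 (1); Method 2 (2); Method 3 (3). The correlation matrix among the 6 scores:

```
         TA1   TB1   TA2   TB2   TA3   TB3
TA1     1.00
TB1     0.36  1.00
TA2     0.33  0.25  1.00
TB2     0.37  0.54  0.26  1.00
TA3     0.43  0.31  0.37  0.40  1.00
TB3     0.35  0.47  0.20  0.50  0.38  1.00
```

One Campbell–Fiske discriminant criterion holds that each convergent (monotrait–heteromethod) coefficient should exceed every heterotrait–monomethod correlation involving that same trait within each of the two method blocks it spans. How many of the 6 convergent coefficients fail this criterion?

Convergent coefficients and their comparison sets:
TA (methods 1·2): 0.33 vs {0.36, 0.26} → fail.
TA (methods 1·3): 0.43 vs {0.36, 0.38} → pass.
TA (methods 2·3): 0.37 vs {0.26, 0.38} → fail.
TB (methods 1·2): 0.54 vs {0.36, 0.26} → pass.
TB (methods 1·3): 0.47 vs {0.36, 0.38} → pass.
TB (methods 2·3): 0.50 vs {0.26, 0.38} → pass.
2 of 6 fail.

2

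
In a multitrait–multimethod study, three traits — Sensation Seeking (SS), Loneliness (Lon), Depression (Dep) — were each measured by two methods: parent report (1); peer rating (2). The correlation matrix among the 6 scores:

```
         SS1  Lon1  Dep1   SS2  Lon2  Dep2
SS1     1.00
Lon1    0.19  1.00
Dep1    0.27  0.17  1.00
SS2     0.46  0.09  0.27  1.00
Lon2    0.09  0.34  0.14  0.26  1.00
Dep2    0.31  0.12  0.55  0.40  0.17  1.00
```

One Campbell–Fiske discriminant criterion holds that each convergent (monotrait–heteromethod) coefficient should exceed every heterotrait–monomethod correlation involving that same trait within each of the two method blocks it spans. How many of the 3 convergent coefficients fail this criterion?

Checking each validity diagonal entry against its comparison values:
SS (methods 1·2): 0.46 vs {0.19, 0.26, 0.27, 0.40} → pass.
Lon (methods 1·2): 0.34 vs {0.19, 0.26, 0.17, 0.17} → pass.
Dep (methods 1·2): 0.55 vs {0.27, 0.40, 0.17, 0.17} → pass.
0 of 3 fail.

0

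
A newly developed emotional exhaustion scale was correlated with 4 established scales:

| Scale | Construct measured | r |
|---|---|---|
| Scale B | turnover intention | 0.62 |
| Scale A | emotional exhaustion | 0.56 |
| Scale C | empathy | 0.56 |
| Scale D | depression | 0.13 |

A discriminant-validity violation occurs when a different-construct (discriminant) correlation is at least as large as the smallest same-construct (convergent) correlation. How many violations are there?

2

Convergent (same construct = emotional exhaustion): Scale A.
Smallest convergent = 0.56. Discriminant values: 0.62, 0.56, 0.13; count ≥ 0.56 → 2.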